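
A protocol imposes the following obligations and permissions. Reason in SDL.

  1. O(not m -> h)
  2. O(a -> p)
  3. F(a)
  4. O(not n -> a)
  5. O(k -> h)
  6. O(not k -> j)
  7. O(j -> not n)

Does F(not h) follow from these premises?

Yes

Premise 3, F(a), is equivalent to O(not a).
Premise 4, O(not n -> a), contraposes to O(not a -> n); with O(not a) we get O(n).
The contrapositive of premise 7 (O(j -> not n)) is O(n -> not j), and O(n) is already established, so O(not j).
Premise 6, O(not k -> j), contraposes to O(not j -> k); with O(not j) we get O(k).
With premise 5, O(k -> h), the K-axiom yields O(h).
Premises 1, 2 do not contribute to this derivation.
So O(h) holds, i.e. F(not h). The claim follows.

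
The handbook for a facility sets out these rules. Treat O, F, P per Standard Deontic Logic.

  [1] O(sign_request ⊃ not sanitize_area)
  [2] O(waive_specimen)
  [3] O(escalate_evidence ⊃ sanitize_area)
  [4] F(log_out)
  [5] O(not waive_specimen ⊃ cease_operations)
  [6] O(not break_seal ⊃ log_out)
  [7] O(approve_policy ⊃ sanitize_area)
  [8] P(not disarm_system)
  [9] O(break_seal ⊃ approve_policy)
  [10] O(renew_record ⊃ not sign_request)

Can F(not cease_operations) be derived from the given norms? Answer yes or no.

No

Premise 5 is O(not waive_specimen ⊃ cease_operations), but O(not waive_specimen) is not derivable from the premises, so it does not yield O(cease_operations).
No other premise forces O(cease_operations). An ideal world satisfying every premise can still have not cease_operations true, so F(not cease_operations) is not derivable.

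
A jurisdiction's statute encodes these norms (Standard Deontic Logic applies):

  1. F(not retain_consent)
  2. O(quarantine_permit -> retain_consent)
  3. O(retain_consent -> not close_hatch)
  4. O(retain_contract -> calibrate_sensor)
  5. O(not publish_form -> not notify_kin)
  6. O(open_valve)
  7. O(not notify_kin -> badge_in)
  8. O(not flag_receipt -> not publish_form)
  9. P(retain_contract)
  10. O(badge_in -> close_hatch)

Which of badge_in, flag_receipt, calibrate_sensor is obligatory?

flag_receipt

F(not retain_consent) at premise 1 means O(retain_consent).
Premise 3 is O(retain_consent -> not close_hatch); since O(retain_consent), deontic closure gives O(not close_hatch).
Premise 10, O(badge_in -> close_hatch), contraposes to O(not close_hatch -> not badge_in); with O(not close_hatch) we get O(not badge_in).
Premise 7 is O(not notify_kin -> badge_in); contrapositively O(not badge_in -> notify_kin). Since O(not badge_in) holds, K gives O(notify_kin).
The contrapositive of premise 5 (O(not publish_form -> not notify_kin)) is O(notify_kin -> publish_form), and O(notify_kin) is already established, so O(publish_form).
The contrapositive of premise 8 (O(not flag_receipt -> not publish_form)) is O(publish_form -> flag_receipt), and O(publish_form) is already established, so O(flag_receipt).
So O(flag_receipt) holds — flag_receipt is obligatory. None of the other listed options is made obligatory by any chain of premises.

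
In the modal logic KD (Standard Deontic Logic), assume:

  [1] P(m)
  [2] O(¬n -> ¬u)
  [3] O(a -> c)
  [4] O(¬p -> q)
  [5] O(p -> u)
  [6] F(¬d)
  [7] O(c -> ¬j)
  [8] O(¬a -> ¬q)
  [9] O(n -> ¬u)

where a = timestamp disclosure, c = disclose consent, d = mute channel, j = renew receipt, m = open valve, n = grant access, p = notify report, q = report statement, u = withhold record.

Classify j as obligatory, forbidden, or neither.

Forbidden

Premises 2 and 9 are O(¬n -> ¬u) and O(n -> ¬u); every ideal world satisfies ¬n or n, so in either case ¬u holds — hence O(¬u).
Premise 5 is O(p -> u); contrapositively O(¬u -> ¬p). Since O(¬u) holds, K gives O(¬p).
Premise 4 is O(¬p -> q); since O(¬p), deontic closure gives O(q).
Premise 8 is O(¬a -> ¬q); contrapositively O(q -> a). Since O(q) holds, K gives O(a).
With premise 3, O(a -> c), the K-axiom yields O(c).
From O(c) and premise 7, O(c -> ¬j), we obtain O(¬j).
Premises 1, 6 do not contribute to this derivation.
Thus O(¬j), which is F(j): j is forbidden.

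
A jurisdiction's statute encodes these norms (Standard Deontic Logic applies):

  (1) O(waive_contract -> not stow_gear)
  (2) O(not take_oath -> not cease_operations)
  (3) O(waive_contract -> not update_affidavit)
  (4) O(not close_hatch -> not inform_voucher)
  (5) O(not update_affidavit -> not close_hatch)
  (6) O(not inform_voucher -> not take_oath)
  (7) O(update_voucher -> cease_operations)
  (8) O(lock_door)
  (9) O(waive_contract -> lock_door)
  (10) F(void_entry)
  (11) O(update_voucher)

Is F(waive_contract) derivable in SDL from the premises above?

From premise 11 we have O(update_voucher).
From O(update_voucher) and premise 7, O(update_voucher -> cease_operations), we obtain O(cease_operations).
Premise 2, O(not take_oath -> not cease_operations), contraposes to O(cease_operations -> take_oath); with O(cease_operations) we get O(take_oath).
Premise 6, O(not inform_voucher -> not take_oath), contraposes to O(take_oath -> inform_voucher); with O(take_oath) we get O(inform_voucher).
Premise 4, O(not close_hatch -> not inform_voucher), contraposes to O(inform_voucher -> close_hatch); with O(inform_voucher) we get O(close_hatch).
Premise 5 is O(not update_affidavit -> not close_hatch); contrapositively O(close_hatch -> update_affidavit). Since O(close_hatch) holds, K gives O(update_affidavit).
Premise 3 is O(waive_contract -> not update_affidavit); contrapositively O(update_affidavit -> not waive_contract). Since O(update_affidavit) holds, K gives O(not waive_contract).
Premises 1, 8, 9, 10 do not contribute to this derivation.
So O(not waive_contract) holds, i.e. F(waive_contract). The claim follows.

Yes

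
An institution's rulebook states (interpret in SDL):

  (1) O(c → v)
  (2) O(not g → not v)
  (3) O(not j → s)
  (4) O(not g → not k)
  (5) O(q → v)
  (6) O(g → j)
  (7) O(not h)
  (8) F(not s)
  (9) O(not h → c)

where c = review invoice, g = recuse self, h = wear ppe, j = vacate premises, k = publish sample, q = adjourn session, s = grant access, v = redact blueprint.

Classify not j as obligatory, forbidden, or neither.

Forbidden

Premise 7 gives O(not h).
From O(not h) and premise 9, O(not h → c), we obtain O(c).
From O(c) and premise 1, O(c → v), we obtain O(v).
Premise 2, O(not g → not v), contraposes to O(v → g); with O(v) we get O(g).
From O(g) and premise 6, O(g → j), we obtain O(j).
Premises 3, 4, 5, 8 do not contribute to this derivation.
Thus O(j), which is F(not j): not j is forbidden.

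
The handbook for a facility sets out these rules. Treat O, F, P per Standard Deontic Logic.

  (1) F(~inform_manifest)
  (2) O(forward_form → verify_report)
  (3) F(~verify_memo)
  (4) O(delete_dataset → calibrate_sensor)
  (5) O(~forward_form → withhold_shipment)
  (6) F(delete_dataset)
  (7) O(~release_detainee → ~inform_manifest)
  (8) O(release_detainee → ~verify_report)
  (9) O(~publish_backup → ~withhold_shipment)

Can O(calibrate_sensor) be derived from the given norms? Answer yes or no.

No

Premise 4 is O(delete_dataset → calibrate_sensor), but O(delete_dataset) is not derivable from the premises, so it does not yield O(calibrate_sensor).
No other premise forces O(calibrate_sensor). An ideal world satisfying every premise can still have calibrate_sensor false, so O(calibrate_sensor) is not derivable.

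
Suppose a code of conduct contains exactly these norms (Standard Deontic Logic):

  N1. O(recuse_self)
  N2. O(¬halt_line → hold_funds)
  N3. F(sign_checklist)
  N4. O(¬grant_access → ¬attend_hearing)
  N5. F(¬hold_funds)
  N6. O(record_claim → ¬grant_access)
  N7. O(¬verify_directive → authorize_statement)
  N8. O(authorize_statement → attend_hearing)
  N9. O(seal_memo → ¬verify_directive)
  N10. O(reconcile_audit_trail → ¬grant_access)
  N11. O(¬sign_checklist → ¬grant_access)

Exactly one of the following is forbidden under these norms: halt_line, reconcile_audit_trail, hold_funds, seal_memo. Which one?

seal_memo

F(sign_checklist) at premise 3 means O(¬sign_checklist).
With premise 11, O(¬sign_checklist → ¬grant_access), the K-axiom yields O(¬grant_access).
Premise 4 is O(¬grant_access → ¬attend_hearing); since O(¬grant_access), deontic closure gives O(¬attend_hearing).
Premise 8, O(authorize_statement → attend_hearing), contraposes to O(¬attend_hearing → ¬authorize_statement); with O(¬attend_hearing) we get O(¬authorize_statement).
Premise 7, O(¬verify_directive → authorize_statement), contraposes to O(¬authorize_statement → verify_directive); with O(¬authorize_statement) we get O(verify_directive).
Premise 9 is O(seal_memo → ¬verify_directive); contrapositively O(verify_directive → ¬seal_memo). Since O(verify_directive) holds, K gives O(¬seal_memo).
So O(¬seal_memo) holds, i.e. seal_memo is forbidden. None of the other listed options is forbidden under the premises.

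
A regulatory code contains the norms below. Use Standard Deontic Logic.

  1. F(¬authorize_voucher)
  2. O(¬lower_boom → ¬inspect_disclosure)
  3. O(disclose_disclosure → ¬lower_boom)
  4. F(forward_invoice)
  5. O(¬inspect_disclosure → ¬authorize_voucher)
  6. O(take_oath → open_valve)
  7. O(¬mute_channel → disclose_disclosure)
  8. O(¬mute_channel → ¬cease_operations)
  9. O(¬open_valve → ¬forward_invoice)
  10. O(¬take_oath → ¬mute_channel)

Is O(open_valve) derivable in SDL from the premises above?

Yes

Premise 1, F(¬authorize_voucher), is equivalent to O(authorize_voucher).
Premise 5 is O(¬inspect_disclosure → ¬authorize_voucher); contrapositively O(authorize_voucher → inspect_disclosure). Since O(authorize_voucher) holds, K gives O(inspect_disclosure).
Premise 2 is O(¬lower_boom → ¬inspect_disclosure); contrapositively O(inspect_disclosure → lower_boom). Since O(inspect_disclosure) holds, K gives O(lower_boom).
The contrapositive of premise 3 (O(disclose_disclosure → ¬lower_boom)) is O(lower_boom → ¬disclose_disclosure), and O(lower_boom) is already established, so O(¬disclose_disclosure).
The contrapositive of premise 7 (O(¬mute_channel → disclose_disclosure)) is O(¬disclose_disclosure → mute_channel), and O(¬disclose_disclosure) is already established, so O(mute_channel).
The contrapositive of premise 10 (O(¬take_oath → ¬mute_channel)) is O(mute_channel → take_oath), and O(mute_channel) is already established, so O(take_oath).
Premise 6 is O(take_oath → open_valve); since O(take_oath), deontic closure gives O(open_valve).
Premises 4, 8, 9 do not contribute to this derivation.
So O(open_valve) follows.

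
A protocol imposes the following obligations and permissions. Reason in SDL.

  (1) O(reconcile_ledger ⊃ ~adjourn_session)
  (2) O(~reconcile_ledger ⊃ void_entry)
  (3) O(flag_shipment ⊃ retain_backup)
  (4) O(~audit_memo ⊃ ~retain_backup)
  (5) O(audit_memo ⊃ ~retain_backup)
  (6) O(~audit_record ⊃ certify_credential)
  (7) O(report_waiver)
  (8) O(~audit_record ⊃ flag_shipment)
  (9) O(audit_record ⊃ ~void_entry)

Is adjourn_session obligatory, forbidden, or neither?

Forbidden

By case analysis on ~audit_memo: premise 4 gives O(~audit_memo ⊃ ~retain_backup) and premise 5 gives O(audit_memo ⊃ ~retain_backup), so O(~retain_backup) either way.
Premise 3, O(flag_shipment ⊃ retain_backup), contraposes to O(~retain_backup ⊃ ~flag_shipment); with O(~retain_backup) we get O(~flag_shipment).
The contrapositive of premise 8 (O(~audit_record ⊃ flag_shipment)) is O(~flag_shipment ⊃ audit_record), and O(~flag_shipment) is already established, so O(audit_record).
From O(audit_record) and premise 9, O(audit_record ⊃ ~void_entry), we obtain O(~void_entry).
The contrapositive of premise 2 (O(~reconcile_ledger ⊃ void_entry)) is O(~void_entry ⊃ reconcile_ledger), and O(~void_entry) is already established, so O(reconcile_ledger).
From O(reconcile_ledger) and premise 1, O(reconcile_ledger ⊃ ~adjourn_session), we obtain O(~adjourn_session).
Premises 6, 7 do not contribute to this derivation.
Thus O(~adjourn_session), which is F(adjourn_session): adjourn_session is forbidden.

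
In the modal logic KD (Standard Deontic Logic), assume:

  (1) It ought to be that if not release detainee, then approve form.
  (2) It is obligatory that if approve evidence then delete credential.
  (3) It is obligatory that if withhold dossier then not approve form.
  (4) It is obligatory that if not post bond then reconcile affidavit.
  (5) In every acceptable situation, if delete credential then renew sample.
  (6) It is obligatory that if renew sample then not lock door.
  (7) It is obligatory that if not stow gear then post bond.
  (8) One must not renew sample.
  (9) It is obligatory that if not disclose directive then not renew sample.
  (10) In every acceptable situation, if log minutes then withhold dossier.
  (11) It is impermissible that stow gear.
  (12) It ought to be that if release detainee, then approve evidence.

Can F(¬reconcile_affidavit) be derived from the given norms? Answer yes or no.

Premise 4 is O(¬post_bond → reconcile_affidavit), but O(¬post_bond) is not derivable from the premises, so it does not yield O(reconcile_affidavit).
No other premise forces O(reconcile_affidavit). An ideal world satisfying every premise can still have ¬reconcile_affidavit true, so F(¬reconcile_affidavit) is not derivable.

No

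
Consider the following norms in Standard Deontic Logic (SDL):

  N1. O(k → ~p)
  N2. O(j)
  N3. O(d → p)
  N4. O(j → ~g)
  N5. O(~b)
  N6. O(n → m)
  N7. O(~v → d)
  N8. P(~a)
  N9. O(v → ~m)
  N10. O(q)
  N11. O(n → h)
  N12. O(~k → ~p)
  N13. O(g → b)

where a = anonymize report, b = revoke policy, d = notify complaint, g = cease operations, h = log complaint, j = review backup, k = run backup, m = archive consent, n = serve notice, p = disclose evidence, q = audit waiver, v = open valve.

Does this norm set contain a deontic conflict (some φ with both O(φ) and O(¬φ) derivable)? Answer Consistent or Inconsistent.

Premise 13 is O(g → b), but O(g) is not derivable from the premises, so it does not yield O(b).
So O(b) is not derivable, and the apparent clash with O(~b) does not arise.
A world satisfying every obligation exists (e.g. a=false, b=false, d=false, g=false, h=false, j=true, k=false, m=false, n=false, p=false, q=true, v=true); no atom is both obligatory and forbidden, so the set is consistent.

Consistent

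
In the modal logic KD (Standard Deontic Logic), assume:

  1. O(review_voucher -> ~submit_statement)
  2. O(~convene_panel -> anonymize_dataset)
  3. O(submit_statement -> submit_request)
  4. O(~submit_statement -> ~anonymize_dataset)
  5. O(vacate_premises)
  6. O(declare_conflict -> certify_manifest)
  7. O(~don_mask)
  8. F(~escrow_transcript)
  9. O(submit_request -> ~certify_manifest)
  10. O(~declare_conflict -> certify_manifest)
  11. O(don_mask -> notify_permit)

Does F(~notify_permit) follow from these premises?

No

Premise 11 is O(don_mask -> notify_permit), but O(don_mask) is not derivable from the premises, so it does not yield O(notify_permit).
No other premise forces O(notify_permit). An ideal world satisfying every premise can still have ~notify_permit true, so F(~notify_permit) is not derivable.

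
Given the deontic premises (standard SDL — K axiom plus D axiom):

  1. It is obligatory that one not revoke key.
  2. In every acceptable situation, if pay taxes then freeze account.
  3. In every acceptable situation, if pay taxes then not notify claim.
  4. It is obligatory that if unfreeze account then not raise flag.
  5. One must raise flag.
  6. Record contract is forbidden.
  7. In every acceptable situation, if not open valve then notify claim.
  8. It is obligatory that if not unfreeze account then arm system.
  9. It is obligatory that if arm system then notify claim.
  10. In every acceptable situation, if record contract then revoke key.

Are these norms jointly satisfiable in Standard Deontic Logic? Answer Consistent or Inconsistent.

Consistent

Premise 10 is O(record_contract → revoke_key), but O(record_contract) is not derivable from the premises, so it does not yield O(revoke_key).
So O(revoke_key) is not derivable, and the apparent clash with O(¬revoke_key) does not arise.
A world satisfying every obligation exists (e.g. arm_system=true, freeze_account=false, notify_claim=true, open_valve=false, pay_taxes=false, raise_flag=true, record_contract=false, revoke_key=false, unfreeze_account=false); no atom is both obligatory and forbidden, so the set is consistent.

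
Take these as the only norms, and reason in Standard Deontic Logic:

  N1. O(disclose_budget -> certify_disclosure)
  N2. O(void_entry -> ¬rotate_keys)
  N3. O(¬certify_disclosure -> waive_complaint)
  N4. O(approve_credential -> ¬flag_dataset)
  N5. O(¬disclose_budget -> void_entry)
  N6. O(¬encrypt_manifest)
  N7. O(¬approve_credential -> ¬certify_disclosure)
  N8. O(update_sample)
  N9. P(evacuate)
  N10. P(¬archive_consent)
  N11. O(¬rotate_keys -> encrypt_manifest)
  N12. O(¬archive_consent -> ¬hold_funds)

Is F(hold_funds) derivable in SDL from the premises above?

No

Premise 12 is O(¬archive_consent -> ¬hold_funds), but O(¬archive_consent) is not derivable from the premises (the permission P(¬archive_consent) asserts only ¬O(archive_consent), not O(¬archive_consent)), so it does not yield O(¬hold_funds).
No other premise forces O(¬hold_funds). An ideal world satisfying every premise can still have hold_funds true, so F(hold_funds) is not derivable.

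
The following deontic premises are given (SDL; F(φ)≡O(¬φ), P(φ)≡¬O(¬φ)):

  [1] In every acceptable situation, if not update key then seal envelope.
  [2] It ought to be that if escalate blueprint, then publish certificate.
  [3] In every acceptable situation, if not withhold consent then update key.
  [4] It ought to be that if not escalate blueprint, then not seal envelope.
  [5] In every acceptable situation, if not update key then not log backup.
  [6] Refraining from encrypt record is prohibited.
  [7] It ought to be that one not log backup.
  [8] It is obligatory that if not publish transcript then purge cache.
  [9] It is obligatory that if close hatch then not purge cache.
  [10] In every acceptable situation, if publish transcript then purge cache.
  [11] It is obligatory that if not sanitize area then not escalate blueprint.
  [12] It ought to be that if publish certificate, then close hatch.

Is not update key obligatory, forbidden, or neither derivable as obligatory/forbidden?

Forbidden

Premises 10 and 8 cover both cases: O(publish_transcript → purge_cache) and O(¬publish_transcript → purge_cache). Since publish_transcript ∨ ¬publish_transcript is a tautology, O(purge_cache) follows.
Premise 9 is O(close_hatch → ¬purge_cache); contrapositively O(purge_cache → ¬close_hatch). Since O(purge_cache) holds, K gives O(¬close_hatch).
Premise 12 is O(publish_certificate → close_hatch); contrapositively O(¬close_hatch → ¬publish_certificate). Since O(¬close_hatch) holds, K gives O(¬publish_certificate).
The contrapositive of premise 2 (O(escalate_blueprint → publish_certificate)) is O(¬publish_certificate → ¬escalate_blueprint), and O(¬publish_certificate) is already established, so O(¬escalate_blueprint).
From O(¬escalate_blueprint) and premise 4, O(¬escalate_blueprint → ¬seal_envelope), we obtain O(¬seal_envelope).
The contrapositive of premise 1 (O(¬update_key → seal_envelope)) is O(¬seal_envelope → update_key), and O(¬seal_envelope) is already established, so O(update_key).
Premises 3, 5, 6, 7, 11 do not contribute to this derivation.
Thus O(update_key), which is F(¬update_key): ¬update_key is forbidden.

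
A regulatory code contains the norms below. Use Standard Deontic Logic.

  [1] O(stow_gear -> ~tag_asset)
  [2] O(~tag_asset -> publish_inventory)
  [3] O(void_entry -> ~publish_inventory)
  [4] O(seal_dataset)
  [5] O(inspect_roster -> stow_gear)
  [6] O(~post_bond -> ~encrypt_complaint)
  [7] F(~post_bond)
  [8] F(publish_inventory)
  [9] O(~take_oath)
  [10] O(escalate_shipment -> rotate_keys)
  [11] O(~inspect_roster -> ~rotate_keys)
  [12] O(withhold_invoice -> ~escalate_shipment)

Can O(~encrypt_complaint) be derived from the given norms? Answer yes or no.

Premise 6 is O(~post_bond -> ~encrypt_complaint), but O(~post_bond) is not derivable from the premises, so it does not yield O(~encrypt_complaint).
No other premise forces O(~encrypt_complaint). An ideal world satisfying every premise can still have ~encrypt_complaint false, so O(~encrypt_complaint) is not derivable.

No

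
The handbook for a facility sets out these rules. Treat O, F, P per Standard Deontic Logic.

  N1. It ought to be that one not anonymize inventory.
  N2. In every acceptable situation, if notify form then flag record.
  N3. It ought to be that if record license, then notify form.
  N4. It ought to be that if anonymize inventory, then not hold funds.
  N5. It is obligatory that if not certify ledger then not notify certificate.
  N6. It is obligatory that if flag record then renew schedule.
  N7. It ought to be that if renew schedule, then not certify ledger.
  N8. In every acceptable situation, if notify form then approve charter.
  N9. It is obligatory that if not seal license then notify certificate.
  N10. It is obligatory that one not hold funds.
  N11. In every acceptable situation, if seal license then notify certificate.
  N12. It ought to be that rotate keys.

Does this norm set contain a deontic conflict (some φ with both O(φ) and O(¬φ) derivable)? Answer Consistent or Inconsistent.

Consistent

Premise 4 is O(anonymize_inventory → ¬hold_funds); even if O(¬hold_funds) held, inferring O(anonymize_inventory) would be affirming the consequent — invalid.
So O(anonymize_inventory) is not derivable, and the apparent clash with O(¬anonymize_inventory) does not arise.
A world satisfying every obligation exists (e.g. anonymize_inventory=false, approve_charter=false, certify_ledger=true, flag_record=false, hold_funds=false, notify_certificate=true, notify_form=false, record_license=false, renew_schedule=false, rotate_keys=true, seal_license=false); no atom is both obligatory and forbidden, so the set is consistent.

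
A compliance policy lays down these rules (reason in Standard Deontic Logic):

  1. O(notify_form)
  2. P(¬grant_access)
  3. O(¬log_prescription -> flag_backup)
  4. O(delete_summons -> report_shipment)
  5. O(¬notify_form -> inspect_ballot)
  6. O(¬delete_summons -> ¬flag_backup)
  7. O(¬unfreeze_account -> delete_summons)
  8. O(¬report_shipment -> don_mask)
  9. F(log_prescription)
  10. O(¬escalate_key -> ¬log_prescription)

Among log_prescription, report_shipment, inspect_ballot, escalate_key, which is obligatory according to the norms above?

report_shipment

Premise 9, F(log_prescription), is equivalent to O(¬log_prescription).
With premise 3, O(¬log_prescription -> flag_backup), the K-axiom yields O(flag_backup).
Premise 6, O(¬delete_summons -> ¬flag_backup), contraposes to O(flag_backup -> delete_summons); with O(flag_backup) we get O(delete_summons).
With premise 4, O(delete_summons -> report_shipment), the K-axiom yields O(report_shipment).
So O(report_shipment) holds — report_shipment is obligatory. None of the other listed options is made obligatory by any chain of premises.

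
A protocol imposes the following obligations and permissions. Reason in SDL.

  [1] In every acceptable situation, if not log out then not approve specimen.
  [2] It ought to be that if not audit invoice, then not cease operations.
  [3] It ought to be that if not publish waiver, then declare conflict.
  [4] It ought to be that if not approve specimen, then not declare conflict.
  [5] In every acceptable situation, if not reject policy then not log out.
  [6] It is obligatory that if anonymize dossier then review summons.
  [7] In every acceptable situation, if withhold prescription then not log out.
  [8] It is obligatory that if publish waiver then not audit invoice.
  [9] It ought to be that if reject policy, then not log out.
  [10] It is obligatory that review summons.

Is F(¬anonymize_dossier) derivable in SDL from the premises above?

Premise 6 is O(anonymize_dossier → review_summons); even if O(review_summons) held, inferring O(anonymize_dossier) would be affirming the consequent — invalid.
No other premise forces O(anonymize_dossier). An ideal world satisfying every premise can still have ¬anonymize_dossier true, so F(¬anonymize_dossier) is not derivable.

No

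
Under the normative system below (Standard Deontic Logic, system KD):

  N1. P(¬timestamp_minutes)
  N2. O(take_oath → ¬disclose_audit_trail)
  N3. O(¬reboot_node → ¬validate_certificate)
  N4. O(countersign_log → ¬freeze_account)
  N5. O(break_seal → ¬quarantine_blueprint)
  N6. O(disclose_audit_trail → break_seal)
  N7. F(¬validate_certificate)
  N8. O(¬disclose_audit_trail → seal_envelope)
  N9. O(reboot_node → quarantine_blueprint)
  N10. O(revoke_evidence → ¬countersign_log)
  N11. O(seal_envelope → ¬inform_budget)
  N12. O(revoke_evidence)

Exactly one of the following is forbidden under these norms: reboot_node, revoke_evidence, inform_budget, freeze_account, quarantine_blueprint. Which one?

inform_budget

Premise 7, F(¬validate_certificate), is equivalent to O(validate_certificate).
The contrapositive of premise 3 (O(¬reboot_node → ¬validate_certificate)) is O(validate_certificate → reboot_node), and O(validate_certificate) is already established, so O(reboot_node).
Premise 9 is O(reboot_node → quarantine_blueprint); since O(reboot_node), deontic closure gives O(quarantine_blueprint).
The contrapositive of premise 5 (O(break_seal → ¬quarantine_blueprint)) is O(quarantine_blueprint → ¬break_seal), and O(quarantine_blueprint) is already established, so O(¬break_seal).
The contrapositive of premise 6 (O(disclose_audit_trail → break_seal)) is O(¬break_seal → ¬disclose_audit_trail), and O(¬break_seal) is already established, so O(¬disclose_audit_trail).
With premise 8, O(¬disclose_audit_trail → seal_envelope), the K-axiom yields O(seal_envelope).
Premise 11 is O(seal_envelope → ¬inform_budget); since O(seal_envelope), deontic closure gives O(¬inform_budget).
So O(¬inform_budget) holds, i.e. inform_budget is forbidden. None of the other listed options is forbidden under the premises.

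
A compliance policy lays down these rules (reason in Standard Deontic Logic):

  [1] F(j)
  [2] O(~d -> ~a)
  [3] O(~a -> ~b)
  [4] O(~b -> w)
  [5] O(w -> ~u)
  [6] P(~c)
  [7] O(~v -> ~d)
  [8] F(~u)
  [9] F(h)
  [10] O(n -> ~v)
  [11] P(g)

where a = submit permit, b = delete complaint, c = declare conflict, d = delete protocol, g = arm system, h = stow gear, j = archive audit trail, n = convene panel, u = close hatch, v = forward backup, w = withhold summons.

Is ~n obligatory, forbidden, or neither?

Obligatory

Premise 8, F(~u), is equivalent to O(u).
Premise 5, O(w -> ~u), contraposes to O(u -> ~w); with O(u) we get O(~w).
Premise 4, O(~b -> w), contraposes to O(~w -> b); with O(~w) we get O(b).
Premise 3 is O(~a -> ~b); contrapositively O(b -> a). Since O(b) holds, K gives O(a).
Premise 2 is O(~d -> ~a); contrapositively O(a -> d). Since O(a) holds, K gives O(d).
The contrapositive of premise 7 (O(~v -> ~d)) is O(d -> v), and O(d) is already established, so O(v).
Premise 10 is O(n -> ~v); contrapositively O(v -> ~n). Since O(v) holds, K gives O(~n).
Premises 1, 6, 9, 11 do not contribute to this derivation.
Hence ~n is obligatory.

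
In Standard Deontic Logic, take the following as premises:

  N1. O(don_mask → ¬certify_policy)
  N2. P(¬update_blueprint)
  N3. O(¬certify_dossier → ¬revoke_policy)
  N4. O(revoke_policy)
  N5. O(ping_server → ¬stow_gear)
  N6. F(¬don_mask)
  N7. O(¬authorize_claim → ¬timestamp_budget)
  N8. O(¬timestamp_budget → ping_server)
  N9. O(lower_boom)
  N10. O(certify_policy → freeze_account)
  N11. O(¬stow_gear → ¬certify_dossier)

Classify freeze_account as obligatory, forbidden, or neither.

Premise 10 is O(certify_policy → freeze_account), but O(certify_policy) is not derivable from the premises, so it does not yield O(freeze_account).
No premise or chain of K-axiom applications forces O(freeze_account), and none forces O(¬freeze_account). So freeze_account is neither obligatory nor forbidden under these norms.

Neither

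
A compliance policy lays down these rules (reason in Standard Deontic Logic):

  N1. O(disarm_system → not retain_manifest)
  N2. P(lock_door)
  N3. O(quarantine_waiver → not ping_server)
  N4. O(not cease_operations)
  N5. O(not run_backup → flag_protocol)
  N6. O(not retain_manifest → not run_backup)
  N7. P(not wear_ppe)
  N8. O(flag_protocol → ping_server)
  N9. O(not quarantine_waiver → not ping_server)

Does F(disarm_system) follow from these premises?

Premises 9 and 3 cover both cases: O(not quarantine_waiver → not ping_server) and O(quarantine_waiver → not ping_server). Since not quarantine_waiver ∨ quarantine_waiver is a tautology, O(not ping_server) follows.
Premise 8, O(flag_protocol → ping_server), contraposes to O(not ping_server → not flag_protocol); with O(not ping_server) we get O(not flag_protocol).
Premise 5, O(not run_backup → flag_protocol), contraposes to O(not flag_protocol → run_backup); with O(not flag_protocol) we get O(run_backup).
Premise 6, O(not retain_manifest → not run_backup), contraposes to O(run_backup → retain_manifest); with O(run_backup) we get O(retain_manifest).
Premise 1, O(disarm_system → not retain_manifest), contraposes to O(retain_manifest → not disarm_system); with O(retain_manifest) we get O(not disarm_system).
Premises 2, 4, 7 do not contribute to this derivation.
So O(not disarm_system) holds, i.e. F(disarm_system). The claim follows.

Yes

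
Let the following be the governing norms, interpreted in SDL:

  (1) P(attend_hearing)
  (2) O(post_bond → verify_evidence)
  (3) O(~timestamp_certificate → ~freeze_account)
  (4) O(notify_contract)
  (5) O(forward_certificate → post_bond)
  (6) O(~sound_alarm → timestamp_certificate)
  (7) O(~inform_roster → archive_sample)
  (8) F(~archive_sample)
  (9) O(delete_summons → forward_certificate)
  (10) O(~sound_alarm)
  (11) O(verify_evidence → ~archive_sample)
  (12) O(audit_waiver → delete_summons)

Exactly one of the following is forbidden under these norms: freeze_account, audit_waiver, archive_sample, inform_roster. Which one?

audit_waiver

Premise 8, F(~archive_sample), is equivalent to O(archive_sample).
The contrapositive of premise 11 (O(verify_evidence → ~archive_sample)) is O(archive_sample → ~verify_evidence), and O(archive_sample) is already established, so O(~verify_evidence).
Premise 2, O(post_bond → verify_evidence), contraposes to O(~verify_evidence → ~post_bond); with O(~verify_evidence) we get O(~post_bond).
The contrapositive of premise 5 (O(forward_certificate → post_bond)) is O(~post_bond → ~forward_certificate), and O(~post_bond) is already established, so O(~forward_certificate).
Premise 9 is O(delete_summons → forward_certificate); contrapositively O(~forward_certificate → ~delete_summons). Since O(~forward_certificate) holds, K gives O(~delete_summons).
The contrapositive of premise 12 (O(audit_waiver → delete_summons)) is O(~delete_summons → ~audit_waiver), and O(~delete_summons) is already established, so O(~audit_waiver).
So O(~audit_waiver) holds, i.e. audit_waiver is forbidden. None of the other listed options is forbidden under the premises.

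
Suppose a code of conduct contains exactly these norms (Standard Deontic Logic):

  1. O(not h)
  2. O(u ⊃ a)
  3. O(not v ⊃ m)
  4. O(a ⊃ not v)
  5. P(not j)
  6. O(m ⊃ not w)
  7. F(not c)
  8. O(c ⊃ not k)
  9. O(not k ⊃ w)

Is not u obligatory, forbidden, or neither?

F(not c) at premise 7 means O(c).
From O(c) and premise 8, O(c ⊃ not k), we obtain O(not k).
With premise 9, O(not k ⊃ w), the K-axiom yields O(w).
Premise 6, O(m ⊃ not w), contraposes to O(w ⊃ not m); with O(w) we get O(not m).
Premise 3 is O(not v ⊃ m); contrapositively O(not m ⊃ v). Since O(not m) holds, K gives O(v).
Premise 4, O(a ⊃ not v), contraposes to O(v ⊃ not a); with O(v) we get O(not a).
Premise 2 is O(u ⊃ a); contrapositively O(not a ⊃ not u). Since O(not a) holds, K gives O(not u).
Premises 1, 5 do not contribute to this derivation.
Hence not u is obligatory.

Obligatory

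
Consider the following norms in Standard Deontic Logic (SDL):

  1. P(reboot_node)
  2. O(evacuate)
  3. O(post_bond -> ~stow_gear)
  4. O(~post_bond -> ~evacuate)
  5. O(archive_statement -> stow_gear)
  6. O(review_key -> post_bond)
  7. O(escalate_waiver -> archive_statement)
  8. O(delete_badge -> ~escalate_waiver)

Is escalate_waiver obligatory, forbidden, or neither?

Forbidden

From premise 2 we have O(evacuate).
The contrapositive of premise 4 (O(~post_bond -> ~evacuate)) is O(evacuate -> post_bond), and O(evacuate) is already established, so O(post_bond).
From O(post_bond) and premise 3, O(post_bond -> ~stow_gear), we obtain O(~stow_gear).
Premise 5 is O(archive_statement -> stow_gear); contrapositively O(~stow_gear -> ~archive_statement). Since O(~stow_gear) holds, K gives O(~archive_statement).
Premise 7 is O(escalate_waiver -> archive_statement); contrapositively O(~archive_statement -> ~escalate_waiver). Since O(~archive_statement) holds, K gives O(~escalate_waiver).
Premises 1, 6, 8 do not contribute to this derivation.
Thus O(~escalate_waiver), which is F(escalate_waiver): escalate_waiver is forbidden.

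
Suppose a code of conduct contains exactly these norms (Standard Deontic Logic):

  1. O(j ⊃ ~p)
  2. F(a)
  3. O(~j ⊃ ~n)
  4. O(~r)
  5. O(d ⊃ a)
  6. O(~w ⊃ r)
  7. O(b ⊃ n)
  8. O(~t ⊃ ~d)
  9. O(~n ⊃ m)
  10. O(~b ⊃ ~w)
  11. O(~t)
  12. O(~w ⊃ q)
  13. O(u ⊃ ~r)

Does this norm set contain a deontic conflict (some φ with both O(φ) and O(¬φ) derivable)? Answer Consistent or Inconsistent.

Premise 5 is O(d ⊃ a), but O(d) is not derivable from the premises, so it does not yield O(a).
So O(a) is not derivable, and the apparent clash with O(~a) does not arise.
A world satisfying every obligation exists (e.g. a=false, b=true, d=false, j=true, m=false, n=true, p=false, q=false, r=false, t=false, u=false, w=true); no atom is both obligatory and forbidden, so the set is consistent.

Consistent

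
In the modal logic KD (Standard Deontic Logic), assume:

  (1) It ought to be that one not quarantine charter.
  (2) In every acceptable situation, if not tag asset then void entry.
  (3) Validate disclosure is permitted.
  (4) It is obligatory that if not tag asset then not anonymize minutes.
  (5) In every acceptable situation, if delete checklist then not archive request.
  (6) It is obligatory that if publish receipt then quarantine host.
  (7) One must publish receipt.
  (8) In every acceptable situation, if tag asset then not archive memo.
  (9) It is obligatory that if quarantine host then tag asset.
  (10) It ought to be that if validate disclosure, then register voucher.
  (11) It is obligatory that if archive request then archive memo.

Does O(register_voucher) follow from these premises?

Premise 10 is O(validate_disclosure → register_voucher), but O(validate_disclosure) is not derivable from the premises (the permission P(validate_disclosure) asserts only ¬O(¬validate_disclosure), not O(validate_disclosure)), so it does not yield O(register_voucher).
No other premise forces O(register_voucher). An ideal world satisfying every premise can still have register_voucher false, so O(register_voucher) is not derivable.

No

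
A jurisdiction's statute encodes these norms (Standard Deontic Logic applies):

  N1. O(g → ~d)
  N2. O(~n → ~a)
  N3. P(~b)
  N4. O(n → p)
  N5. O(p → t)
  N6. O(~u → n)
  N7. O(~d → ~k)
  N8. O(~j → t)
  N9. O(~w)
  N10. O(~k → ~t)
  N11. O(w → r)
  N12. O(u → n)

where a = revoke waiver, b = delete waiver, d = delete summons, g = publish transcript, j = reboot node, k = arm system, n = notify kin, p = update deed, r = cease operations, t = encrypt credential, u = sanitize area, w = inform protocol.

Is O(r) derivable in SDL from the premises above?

Premise 11 is O(w → r), but O(w) is not derivable from the premises, so it does not yield O(r).
No other premise forces O(r). An ideal world satisfying every premise can still have r false, so O(r) is not derivable.

No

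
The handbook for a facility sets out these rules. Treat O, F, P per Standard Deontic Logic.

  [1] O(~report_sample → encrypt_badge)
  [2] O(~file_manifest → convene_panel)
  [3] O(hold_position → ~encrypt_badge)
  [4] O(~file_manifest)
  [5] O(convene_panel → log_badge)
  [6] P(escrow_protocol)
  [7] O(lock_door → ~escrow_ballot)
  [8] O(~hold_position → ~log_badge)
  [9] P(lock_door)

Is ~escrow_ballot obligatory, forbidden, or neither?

Premise 7 is O(lock_door → ~escrow_ballot), but O(lock_door) is not derivable from the premises (the permission P(lock_door) asserts only ~O(~lock_door), not O(lock_door)), so it does not yield O(~escrow_ballot).
No premise or chain of K-axiom applications forces O(~escrow_ballot), and none forces O(escrow_ballot). So ~escrow_ballot is neither obligatory nor forbidden under these norms.

Neither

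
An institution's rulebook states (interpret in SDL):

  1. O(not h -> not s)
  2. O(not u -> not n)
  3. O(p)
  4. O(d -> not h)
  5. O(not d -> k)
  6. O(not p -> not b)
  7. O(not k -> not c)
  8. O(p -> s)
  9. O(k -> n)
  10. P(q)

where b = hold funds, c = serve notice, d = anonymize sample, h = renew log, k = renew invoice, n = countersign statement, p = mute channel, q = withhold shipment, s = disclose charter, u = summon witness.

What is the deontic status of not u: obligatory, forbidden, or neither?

Premise 3 states O(p) outright.
Premise 8 is O(p -> s); since O(p), deontic closure gives O(s).
The contrapositive of premise 1 (O(not h -> not s)) is O(s -> h), and O(s) is already established, so O(h).
Premise 4, O(d -> not h), contraposes to O(h -> not d); with O(h) we get O(not d).
From O(not d) and premise 5, O(not d -> k), we obtain O(k).
From O(k) and premise 9, O(k -> n), we obtain O(n).
Premise 2 is O(not u -> not n); contrapositively O(n -> u). Since O(n) holds, K gives O(u).
Premises 6, 7, 10 do not contribute to this derivation.
Thus O(u), which is F(not u): not u is forbidden.

Forbidden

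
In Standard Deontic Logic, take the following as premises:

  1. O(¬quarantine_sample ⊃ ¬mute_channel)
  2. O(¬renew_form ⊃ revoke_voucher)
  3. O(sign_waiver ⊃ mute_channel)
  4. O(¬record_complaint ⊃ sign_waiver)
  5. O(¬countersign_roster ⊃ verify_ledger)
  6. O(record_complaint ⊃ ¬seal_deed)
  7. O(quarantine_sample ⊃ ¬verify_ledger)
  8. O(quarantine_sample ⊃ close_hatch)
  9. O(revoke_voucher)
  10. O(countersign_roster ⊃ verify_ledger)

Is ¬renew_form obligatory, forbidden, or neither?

Neither

Premise 2 is O(¬renew_form ⊃ revoke_voucher); even if O(revoke_voucher) held, inferring O(¬renew_form) would be affirming the consequent — invalid.
No premise or chain of K-axiom applications forces O(¬renew_form), and none forces O(renew_form). So ¬renew_form is neither obligatory nor forbidden under these norms.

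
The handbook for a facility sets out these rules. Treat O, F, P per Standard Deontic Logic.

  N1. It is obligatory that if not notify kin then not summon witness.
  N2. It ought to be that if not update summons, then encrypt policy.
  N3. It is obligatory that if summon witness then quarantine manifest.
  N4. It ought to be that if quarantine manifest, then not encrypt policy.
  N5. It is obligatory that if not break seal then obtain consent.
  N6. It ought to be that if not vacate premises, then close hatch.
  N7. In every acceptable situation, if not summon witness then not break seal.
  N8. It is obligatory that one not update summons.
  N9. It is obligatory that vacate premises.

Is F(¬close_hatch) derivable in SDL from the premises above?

No

Premise 6 is O(¬vacate_premises → close_hatch), but O(¬vacate_premises) is not derivable from the premises, so it does not yield O(close_hatch).
No other premise forces O(close_hatch). An ideal world satisfying every premise can still have ¬close_hatch true, so F(¬close_hatch) is not derivable.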